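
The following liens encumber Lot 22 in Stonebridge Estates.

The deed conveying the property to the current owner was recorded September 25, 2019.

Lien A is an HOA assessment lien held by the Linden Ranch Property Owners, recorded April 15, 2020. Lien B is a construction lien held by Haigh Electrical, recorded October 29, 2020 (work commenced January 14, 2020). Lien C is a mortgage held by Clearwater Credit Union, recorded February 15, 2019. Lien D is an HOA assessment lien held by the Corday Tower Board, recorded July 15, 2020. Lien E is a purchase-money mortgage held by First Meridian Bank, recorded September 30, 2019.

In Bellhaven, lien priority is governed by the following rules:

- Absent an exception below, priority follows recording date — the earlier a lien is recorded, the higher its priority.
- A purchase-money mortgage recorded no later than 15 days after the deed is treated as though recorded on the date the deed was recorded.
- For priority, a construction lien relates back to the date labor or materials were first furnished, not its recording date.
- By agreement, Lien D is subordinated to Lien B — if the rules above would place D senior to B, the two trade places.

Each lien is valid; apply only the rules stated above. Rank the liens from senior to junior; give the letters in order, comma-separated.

C, E, B, A, D

Effective dates after the stated exceptions: B's effective date is January 14, 2020, when work began; E was recorded within the 15-day window, so its effective date is the deed date September 25, 2019.
By effective date, earliest first: C (February 15, 2019), E (September 25, 2019), B (January 14, 2020), A (April 15, 2020), D (July 15, 2020).
D already ranks below B; the subordination has no effect.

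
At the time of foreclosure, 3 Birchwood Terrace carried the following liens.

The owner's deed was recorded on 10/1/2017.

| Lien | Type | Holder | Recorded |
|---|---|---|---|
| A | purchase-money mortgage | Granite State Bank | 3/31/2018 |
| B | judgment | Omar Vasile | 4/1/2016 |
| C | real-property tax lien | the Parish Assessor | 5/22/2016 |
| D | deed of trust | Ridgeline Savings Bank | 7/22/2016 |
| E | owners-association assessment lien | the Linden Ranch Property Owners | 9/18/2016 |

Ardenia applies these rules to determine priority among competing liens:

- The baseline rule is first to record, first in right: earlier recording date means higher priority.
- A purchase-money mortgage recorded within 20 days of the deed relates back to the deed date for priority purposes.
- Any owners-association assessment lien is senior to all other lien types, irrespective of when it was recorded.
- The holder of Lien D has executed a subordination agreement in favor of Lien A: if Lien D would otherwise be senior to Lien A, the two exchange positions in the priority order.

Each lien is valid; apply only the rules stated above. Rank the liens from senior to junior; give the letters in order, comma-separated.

E, B, C, A, D

Adjusting effective dates: A was recorded 181 days after the deed, outside the 20-day window, so it keeps its recording date.
As an owners-association assessment lien, E is senior to every other lien.
Remaining liens by effective date: B (4/1/2016), C (5/22/2016), D (7/22/2016), A (3/31/2018).
D would otherwise be senior to A, so under the subordination agreement D and A exchange positions.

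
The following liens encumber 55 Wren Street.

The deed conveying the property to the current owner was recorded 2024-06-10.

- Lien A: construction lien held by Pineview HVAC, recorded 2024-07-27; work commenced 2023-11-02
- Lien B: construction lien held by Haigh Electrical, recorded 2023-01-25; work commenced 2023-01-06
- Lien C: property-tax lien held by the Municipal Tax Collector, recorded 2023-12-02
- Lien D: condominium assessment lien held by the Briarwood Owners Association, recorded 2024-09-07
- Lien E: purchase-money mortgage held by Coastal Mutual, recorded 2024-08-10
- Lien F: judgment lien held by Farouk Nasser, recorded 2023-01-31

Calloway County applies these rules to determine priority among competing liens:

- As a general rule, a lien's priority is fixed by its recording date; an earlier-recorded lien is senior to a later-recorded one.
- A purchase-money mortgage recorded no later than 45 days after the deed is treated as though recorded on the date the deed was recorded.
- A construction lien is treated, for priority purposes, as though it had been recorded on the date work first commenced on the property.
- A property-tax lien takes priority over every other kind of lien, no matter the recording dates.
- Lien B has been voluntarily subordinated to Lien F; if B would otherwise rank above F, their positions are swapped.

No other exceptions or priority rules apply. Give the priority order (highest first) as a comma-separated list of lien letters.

Effective dates: A's effective date is 2023-11-02, when work began; B's effective date is 2023-01-06, when work began; E missed the 45-day window (61 days after the deed), so its recording date stands.
C, as a property-tax lien, has superpriority and ranks first.
Among the remaining liens, by effective date: B (2023-01-06), F (2023-01-31), A (2023-11-02), E (2024-08-10), D (2024-09-07).
B would otherwise be senior to F, so under the subordination agreement B and F exchange positions.

C, F, B, A, E, D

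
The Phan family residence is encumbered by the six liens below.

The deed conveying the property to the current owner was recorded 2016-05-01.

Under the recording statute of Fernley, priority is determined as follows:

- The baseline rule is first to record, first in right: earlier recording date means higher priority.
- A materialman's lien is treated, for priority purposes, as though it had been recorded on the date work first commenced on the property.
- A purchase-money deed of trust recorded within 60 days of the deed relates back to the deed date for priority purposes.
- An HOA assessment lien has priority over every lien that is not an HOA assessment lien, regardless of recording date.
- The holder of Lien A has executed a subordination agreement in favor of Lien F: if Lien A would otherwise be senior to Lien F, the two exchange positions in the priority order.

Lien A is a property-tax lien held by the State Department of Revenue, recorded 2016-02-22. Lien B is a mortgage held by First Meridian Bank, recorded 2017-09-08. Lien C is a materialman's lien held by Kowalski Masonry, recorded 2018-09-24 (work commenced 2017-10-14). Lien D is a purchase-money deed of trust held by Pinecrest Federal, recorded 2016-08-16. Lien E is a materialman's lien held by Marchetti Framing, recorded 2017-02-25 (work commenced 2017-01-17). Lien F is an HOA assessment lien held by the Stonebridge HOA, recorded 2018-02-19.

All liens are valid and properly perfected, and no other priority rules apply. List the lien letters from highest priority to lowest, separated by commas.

F, A, D, E, B, C

First, effective dates: C's effective date is 2017-10-14, when work began; D missed the 60-day window (107 days after the deed), so its recording date stands; E's effective date is 2017-01-17, when work began.
F is an HOA assessment lien, so it outranks all other liens regardless of date.
Among the remaining liens, by effective date: A (2016-02-22), D (2016-08-16), E (2017-01-17), B (2017-09-08), C (2017-10-14).
Since A is not senior to F, the subordination leaves the order unchanged.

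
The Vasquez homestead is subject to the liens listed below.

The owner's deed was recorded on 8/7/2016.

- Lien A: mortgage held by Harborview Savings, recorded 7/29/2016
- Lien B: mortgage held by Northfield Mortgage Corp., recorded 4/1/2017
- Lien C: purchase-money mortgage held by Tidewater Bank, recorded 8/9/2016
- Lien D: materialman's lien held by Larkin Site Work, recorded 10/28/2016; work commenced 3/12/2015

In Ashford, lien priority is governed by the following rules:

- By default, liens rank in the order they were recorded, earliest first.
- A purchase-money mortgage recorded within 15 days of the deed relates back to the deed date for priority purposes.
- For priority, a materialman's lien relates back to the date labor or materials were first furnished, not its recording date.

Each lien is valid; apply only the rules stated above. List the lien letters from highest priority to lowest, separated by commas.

Effective dates: C was recorded within the 15-day window, so its effective date is the deed date 8/7/2016; D's effective date is 3/12/2015, when work began.
Ordering by effective date: D (3/12/2015), A (7/29/2016), C (8/7/2016), B (4/1/2017).

D, A, C, B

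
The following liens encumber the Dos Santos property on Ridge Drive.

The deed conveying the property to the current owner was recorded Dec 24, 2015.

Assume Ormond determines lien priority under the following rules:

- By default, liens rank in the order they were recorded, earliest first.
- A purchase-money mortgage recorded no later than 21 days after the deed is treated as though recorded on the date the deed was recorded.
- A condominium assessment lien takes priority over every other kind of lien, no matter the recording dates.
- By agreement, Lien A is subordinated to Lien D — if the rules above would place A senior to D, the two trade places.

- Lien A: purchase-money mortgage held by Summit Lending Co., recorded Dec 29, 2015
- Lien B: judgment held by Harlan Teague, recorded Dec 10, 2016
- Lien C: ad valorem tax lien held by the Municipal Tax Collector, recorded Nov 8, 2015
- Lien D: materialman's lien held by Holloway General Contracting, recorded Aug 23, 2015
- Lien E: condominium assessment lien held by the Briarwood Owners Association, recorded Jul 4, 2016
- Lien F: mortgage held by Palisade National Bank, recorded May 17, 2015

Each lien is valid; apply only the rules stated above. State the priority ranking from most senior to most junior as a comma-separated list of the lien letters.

Adjusting effective dates: A was recorded within the 21-day window, so its effective date is the deed date Dec 24, 2015.
E is a condominium assessment lien and takes priority over every other lien.
Ordering the rest by effective date: F (May 17, 2015), D (Aug 23, 2015), C (Nov 8, 2015), A (Dec 24, 2015), B (Dec 10, 2016).
Since A is not senior to D, the subordination leaves the order unchanged.

E, F, D, C, A, B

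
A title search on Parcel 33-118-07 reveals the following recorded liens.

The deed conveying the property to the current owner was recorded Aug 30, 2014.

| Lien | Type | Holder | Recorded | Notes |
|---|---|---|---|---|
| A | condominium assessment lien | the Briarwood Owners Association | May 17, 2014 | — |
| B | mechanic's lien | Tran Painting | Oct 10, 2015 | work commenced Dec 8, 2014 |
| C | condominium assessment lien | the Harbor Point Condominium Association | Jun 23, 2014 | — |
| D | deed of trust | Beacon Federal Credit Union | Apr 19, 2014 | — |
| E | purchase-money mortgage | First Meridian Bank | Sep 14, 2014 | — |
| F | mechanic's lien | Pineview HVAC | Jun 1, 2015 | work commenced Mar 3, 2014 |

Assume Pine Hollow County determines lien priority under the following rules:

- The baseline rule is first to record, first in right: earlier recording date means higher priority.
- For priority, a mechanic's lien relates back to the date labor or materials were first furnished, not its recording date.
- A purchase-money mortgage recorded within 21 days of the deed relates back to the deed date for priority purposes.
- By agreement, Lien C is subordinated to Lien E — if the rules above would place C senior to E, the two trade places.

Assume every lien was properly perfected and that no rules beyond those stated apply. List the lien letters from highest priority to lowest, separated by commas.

Effective dates after the stated exceptions: B relates back to Dec 8, 2014 (work commenced); E relates back to the deed date Aug 30, 2014; F relates back to Mar 3, 2014 (work commenced).
Sorted by effective date: F (Mar 3, 2014), D (Apr 19, 2014), A (May 17, 2014), C (Jun 23, 2014), E (Aug 30, 2014), B (Dec 8, 2014).
C is senior to E before the subordination, so the two trade places.

F, D, A, E, C, B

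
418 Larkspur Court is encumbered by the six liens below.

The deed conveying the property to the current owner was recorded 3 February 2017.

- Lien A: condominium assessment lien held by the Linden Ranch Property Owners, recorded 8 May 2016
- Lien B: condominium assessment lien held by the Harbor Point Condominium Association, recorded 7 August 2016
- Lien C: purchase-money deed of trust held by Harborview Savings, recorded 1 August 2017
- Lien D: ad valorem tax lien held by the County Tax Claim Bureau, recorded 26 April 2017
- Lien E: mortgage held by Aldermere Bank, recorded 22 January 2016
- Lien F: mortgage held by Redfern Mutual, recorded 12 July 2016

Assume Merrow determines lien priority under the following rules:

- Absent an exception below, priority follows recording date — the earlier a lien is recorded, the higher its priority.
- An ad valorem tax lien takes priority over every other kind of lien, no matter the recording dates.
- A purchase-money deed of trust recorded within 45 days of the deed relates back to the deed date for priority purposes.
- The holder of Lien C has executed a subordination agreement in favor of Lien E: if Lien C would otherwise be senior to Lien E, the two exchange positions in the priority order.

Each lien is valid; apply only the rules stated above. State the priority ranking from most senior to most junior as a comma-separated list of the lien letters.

D, E, A, F, B, C

Effective dates after the stated exceptions: C was recorded 179 days after the deed — beyond 45 days — so no relation-back applies.
D is an ad valorem tax lien and takes priority over every other lien.
Among the remaining liens, by effective date: E (22 January 2016), A (8 May 2016), F (12 July 2016), B (7 August 2016), C (1 August 2017).
Since C is not senior to E, the subordination leaves the order unchanged.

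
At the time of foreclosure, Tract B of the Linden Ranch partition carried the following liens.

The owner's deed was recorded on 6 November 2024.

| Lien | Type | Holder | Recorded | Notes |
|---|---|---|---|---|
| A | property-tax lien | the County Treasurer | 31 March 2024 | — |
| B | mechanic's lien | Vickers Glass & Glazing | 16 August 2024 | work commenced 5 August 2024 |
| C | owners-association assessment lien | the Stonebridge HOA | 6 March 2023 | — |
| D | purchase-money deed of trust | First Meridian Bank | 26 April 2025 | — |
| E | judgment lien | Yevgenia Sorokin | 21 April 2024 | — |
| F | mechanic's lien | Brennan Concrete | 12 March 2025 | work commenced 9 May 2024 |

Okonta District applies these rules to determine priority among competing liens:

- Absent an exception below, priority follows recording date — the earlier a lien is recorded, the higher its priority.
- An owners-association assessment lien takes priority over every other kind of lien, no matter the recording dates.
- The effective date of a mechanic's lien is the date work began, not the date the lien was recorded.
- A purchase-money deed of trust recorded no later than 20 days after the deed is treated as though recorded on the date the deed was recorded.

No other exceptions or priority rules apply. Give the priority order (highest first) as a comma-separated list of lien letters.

Adjusting effective dates: B's effective date is 5 August 2024, when work began; D missed the 20-day window (171 days after the deed), so its recording date stands; F is treated as recorded 9 May 2024, the work-commencement date.
C is an owners-association assessment lien, so it outranks all other liens regardless of date.
Remaining liens by effective date: A (31 March 2024), E (21 April 2024), F (9 May 2024), B (5 August 2024), D (26 April 2025).

C, A, E, F, B, D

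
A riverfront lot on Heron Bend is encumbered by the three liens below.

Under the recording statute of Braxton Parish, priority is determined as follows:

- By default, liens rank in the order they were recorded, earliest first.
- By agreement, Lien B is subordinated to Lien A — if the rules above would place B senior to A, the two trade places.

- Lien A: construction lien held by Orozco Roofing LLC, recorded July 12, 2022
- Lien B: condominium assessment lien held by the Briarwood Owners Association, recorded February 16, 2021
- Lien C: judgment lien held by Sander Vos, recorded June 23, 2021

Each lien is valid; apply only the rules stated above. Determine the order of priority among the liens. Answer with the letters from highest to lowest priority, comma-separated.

Ordering by effective date: B (February 16, 2021), C (June 23, 2021), A (July 12, 2022).
B would otherwise be senior to A, so under the subordination agreement B and A exchange positions.

A, C, B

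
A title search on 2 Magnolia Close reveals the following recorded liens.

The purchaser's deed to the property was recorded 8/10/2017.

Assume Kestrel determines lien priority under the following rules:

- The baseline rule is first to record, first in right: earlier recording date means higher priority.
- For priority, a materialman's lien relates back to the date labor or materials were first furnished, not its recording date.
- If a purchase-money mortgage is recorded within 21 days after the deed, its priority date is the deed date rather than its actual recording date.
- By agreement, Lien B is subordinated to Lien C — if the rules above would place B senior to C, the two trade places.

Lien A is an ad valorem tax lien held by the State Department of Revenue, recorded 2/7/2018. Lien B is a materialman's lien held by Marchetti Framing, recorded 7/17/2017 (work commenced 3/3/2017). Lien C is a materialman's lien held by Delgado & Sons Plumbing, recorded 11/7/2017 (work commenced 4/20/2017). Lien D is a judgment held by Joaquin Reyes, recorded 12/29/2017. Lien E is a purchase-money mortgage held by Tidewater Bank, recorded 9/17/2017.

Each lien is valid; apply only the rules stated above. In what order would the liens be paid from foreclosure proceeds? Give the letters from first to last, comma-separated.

First, effective dates: B relates back to 3/3/2017 (work commenced); C is treated as recorded 4/20/2017, the work-commencement date; E was recorded 38 days after the deed — beyond 21 days — so no relation-back applies.
Sorted by effective date: B (3/3/2017), C (4/20/2017), E (9/17/2017), D (12/29/2017), A (2/7/2018).
B would otherwise be senior to C, so under the subordination agreement B and C exchange positions.

C, B, E, D, A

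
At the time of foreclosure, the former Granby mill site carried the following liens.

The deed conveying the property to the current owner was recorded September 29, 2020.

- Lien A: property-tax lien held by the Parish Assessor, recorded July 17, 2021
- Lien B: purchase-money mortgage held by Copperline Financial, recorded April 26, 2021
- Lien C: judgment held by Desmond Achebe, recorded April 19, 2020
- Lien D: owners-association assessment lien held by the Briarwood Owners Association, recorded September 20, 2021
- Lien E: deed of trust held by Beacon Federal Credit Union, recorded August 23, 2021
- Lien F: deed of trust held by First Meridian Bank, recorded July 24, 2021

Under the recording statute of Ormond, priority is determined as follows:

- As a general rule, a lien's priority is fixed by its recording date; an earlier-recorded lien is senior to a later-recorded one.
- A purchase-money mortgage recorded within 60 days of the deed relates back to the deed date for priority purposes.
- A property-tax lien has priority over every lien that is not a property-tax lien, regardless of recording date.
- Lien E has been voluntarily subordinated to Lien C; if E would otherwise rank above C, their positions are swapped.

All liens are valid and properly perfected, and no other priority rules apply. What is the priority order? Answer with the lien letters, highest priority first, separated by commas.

Effective dates: B missed the 60-day window (209 days after the deed), so its recording date stands.
A, as a property-tax lien, has superpriority and ranks first.
Among the remaining liens, by effective date: C (April 19, 2020), B (April 26, 2021), F (July 24, 2021), E (August 23, 2021), D (September 20, 2021).
Since E is not senior to C, the subordination leaves the order unchanged.

A, C, B, F, E, D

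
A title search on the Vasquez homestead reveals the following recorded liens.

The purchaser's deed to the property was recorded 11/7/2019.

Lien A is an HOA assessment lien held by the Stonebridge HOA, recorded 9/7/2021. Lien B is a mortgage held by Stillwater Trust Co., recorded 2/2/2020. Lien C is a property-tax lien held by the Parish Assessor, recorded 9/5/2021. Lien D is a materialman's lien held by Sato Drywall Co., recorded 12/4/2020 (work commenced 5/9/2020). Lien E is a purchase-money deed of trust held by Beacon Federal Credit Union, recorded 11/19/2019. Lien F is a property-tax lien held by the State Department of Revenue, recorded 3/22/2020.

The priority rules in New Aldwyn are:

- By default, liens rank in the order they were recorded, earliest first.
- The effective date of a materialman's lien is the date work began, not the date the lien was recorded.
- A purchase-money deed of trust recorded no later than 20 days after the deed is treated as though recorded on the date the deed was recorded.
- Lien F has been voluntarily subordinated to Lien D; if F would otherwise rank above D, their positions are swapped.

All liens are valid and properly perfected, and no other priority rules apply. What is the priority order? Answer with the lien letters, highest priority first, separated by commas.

E, B, D, F, C, A

Effective dates: D relates back to 5/9/2020 (work commenced); E was recorded within the 20-day window, so its effective date is the deed date 11/7/2019.
Ordering by effective date: E (11/7/2019), B (2/2/2020), F (3/22/2020), D (5/9/2020), C (9/5/2021), A (9/7/2021).
The subordination applies — F was senior to D — so F and D swap.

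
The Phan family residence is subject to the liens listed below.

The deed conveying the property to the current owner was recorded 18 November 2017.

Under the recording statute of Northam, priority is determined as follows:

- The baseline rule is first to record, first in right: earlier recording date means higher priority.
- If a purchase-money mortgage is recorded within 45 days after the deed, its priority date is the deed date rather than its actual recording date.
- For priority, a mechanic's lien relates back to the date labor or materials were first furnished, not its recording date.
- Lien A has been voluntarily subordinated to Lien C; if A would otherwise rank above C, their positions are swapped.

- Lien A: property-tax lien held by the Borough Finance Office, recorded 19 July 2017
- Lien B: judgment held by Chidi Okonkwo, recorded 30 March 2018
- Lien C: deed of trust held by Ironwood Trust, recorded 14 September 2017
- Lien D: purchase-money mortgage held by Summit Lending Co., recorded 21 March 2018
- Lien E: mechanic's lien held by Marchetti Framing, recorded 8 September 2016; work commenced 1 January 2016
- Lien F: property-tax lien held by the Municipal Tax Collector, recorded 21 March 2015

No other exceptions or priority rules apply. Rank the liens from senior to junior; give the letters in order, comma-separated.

F, E, C, A, D, B

Effective dates: D was recorded 123 days after the deed, outside the 45-day window, so it keeps its recording date; E is treated as recorded 1 January 2016, the work-commencement date.
By effective date, earliest first: F (21 March 2015), E (1 January 2016), A (19 July 2017), C (14 September 2017), D (21 March 2018), B (30 March 2018).
A would otherwise be senior to C, so under the subordination agreement A and C exchange positions.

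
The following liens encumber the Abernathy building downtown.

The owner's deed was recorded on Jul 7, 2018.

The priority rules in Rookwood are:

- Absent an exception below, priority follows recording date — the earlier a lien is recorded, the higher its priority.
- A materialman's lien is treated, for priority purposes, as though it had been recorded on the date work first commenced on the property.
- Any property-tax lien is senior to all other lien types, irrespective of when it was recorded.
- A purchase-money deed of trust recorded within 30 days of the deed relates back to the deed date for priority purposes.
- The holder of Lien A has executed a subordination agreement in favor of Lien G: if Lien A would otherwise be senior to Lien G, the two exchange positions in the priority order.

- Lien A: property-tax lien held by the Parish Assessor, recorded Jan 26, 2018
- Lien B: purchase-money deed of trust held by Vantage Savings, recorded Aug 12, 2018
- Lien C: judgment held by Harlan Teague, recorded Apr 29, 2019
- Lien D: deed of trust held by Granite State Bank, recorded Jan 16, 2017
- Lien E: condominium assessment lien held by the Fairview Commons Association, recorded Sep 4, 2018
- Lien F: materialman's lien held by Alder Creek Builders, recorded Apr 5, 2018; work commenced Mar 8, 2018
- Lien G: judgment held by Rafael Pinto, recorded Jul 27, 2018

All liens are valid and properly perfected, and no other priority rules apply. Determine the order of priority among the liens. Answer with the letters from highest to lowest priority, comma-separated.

G, D, F, A, B, E, C

First, effective dates: B missed the 30-day window (36 days after the deed), so its recording date stands; F is treated as recorded Mar 8, 2018, the work-commencement date.
A is a property-tax lien and takes priority over every other lien.
The other liens, earliest effective date first: D (Jan 16, 2017), F (Mar 8, 2018), G (Jul 27, 2018), B (Aug 12, 2018), E (Sep 4, 2018), C (Apr 29, 2019).
A would otherwise be senior to G, so under the subordination agreement A and G exchange positions.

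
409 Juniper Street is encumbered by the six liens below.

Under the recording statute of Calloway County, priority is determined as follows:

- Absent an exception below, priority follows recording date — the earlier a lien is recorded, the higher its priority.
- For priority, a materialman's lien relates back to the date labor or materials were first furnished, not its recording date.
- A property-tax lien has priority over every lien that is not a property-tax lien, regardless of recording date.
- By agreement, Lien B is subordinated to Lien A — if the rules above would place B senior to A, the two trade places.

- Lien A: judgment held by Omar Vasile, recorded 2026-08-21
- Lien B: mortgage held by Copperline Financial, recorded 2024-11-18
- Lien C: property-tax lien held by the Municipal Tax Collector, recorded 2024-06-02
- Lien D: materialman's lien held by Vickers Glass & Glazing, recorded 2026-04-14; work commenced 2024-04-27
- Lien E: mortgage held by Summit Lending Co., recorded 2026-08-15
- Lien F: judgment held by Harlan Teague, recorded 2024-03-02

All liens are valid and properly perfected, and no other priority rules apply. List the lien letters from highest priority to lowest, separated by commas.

First, effective dates: D's effective date is 2024-04-27, when work began.
C is a property-tax lien, so it outranks all other liens regardless of date.
Among the remaining liens, by effective date: F (2024-03-02), D (2024-04-27), B (2024-11-18), E (2026-08-15), A (2026-08-21).
B is senior to A before the subordination, so the two trade places.

C, F, D, A, E, B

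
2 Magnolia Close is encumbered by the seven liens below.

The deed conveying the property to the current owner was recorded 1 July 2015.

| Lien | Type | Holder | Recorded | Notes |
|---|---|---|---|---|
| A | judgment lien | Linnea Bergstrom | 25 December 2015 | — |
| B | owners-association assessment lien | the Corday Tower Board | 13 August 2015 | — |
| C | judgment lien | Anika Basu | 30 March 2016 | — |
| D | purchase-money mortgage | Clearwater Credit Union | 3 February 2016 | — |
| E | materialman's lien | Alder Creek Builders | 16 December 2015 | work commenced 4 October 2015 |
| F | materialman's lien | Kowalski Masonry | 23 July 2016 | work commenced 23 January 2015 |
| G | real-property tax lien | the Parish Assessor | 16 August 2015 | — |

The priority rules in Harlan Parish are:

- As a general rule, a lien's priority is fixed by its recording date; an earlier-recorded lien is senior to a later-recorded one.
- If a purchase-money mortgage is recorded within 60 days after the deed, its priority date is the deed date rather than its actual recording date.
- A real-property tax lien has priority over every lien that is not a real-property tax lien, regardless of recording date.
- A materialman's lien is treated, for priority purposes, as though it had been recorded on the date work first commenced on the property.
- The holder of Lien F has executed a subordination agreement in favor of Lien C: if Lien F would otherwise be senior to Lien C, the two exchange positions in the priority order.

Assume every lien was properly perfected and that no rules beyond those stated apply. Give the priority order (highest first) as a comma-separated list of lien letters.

Effective dates: D was recorded 217 days after the deed — beyond 60 days — so no relation-back applies; E's effective date is 4 October 2015, when work began; F is treated as recorded 23 January 2015, the work-commencement date.
As a real-property tax lien, G is senior to every other lien.
Remaining liens by effective date: F (23 January 2015), B (13 August 2015), E (4 October 2015), A (25 December 2015), D (3 February 2016), C (30 March 2016).
Because F would otherwise rank above C, the subordination swaps them.

G, C, B, E, A, D, F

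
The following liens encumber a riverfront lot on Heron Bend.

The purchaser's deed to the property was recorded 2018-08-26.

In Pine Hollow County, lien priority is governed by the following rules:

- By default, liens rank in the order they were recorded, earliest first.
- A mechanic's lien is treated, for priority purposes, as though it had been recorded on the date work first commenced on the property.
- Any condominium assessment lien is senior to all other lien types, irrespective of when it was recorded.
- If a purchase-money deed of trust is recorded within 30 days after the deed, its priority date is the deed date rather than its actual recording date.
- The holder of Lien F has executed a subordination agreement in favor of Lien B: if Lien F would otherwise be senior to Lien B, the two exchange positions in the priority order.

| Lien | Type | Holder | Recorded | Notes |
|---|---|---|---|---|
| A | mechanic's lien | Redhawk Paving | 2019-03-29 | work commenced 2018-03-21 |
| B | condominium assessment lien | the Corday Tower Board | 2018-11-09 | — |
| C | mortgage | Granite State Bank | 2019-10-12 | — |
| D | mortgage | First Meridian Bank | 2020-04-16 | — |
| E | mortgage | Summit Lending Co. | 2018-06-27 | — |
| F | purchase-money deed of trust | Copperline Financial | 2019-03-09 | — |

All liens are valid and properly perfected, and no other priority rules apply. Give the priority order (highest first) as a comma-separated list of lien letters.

B, A, E, F, C, D

Effective dates after the stated exceptions: A relates back to 2018-03-21 (work commenced); F was recorded 195 days after the deed, outside the 30-day window, so it keeps its recording date.
As a condominium assessment lien, B is senior to every other lien.
Remaining liens by effective date: A (2018-03-21), E (2018-06-27), F (2019-03-09), C (2019-10-12), D (2020-04-16).
F is already junior to B, so the subordination agreement changes nothing.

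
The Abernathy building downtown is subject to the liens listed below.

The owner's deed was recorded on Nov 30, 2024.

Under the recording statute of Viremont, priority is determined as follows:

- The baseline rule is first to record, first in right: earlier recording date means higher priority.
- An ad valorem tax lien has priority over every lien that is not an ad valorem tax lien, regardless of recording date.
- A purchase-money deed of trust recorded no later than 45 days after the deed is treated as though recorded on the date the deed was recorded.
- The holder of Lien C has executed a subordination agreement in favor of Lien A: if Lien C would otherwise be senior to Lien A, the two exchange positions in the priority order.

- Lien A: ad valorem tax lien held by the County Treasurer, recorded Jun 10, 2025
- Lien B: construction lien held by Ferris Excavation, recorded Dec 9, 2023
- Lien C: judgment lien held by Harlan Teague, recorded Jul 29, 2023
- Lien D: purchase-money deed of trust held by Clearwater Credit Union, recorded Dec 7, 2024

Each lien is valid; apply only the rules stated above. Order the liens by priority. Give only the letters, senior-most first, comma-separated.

A, C, B, D

Adjusting effective dates: D's effective date is the deed date, Nov 30, 2024.
A is an ad valorem tax lien, so it outranks all other liens regardless of date.
Remaining liens by effective date: C (Jul 29, 2023), B (Dec 9, 2023), D (Nov 30, 2024).
C already ranks below A; the subordination has no effect.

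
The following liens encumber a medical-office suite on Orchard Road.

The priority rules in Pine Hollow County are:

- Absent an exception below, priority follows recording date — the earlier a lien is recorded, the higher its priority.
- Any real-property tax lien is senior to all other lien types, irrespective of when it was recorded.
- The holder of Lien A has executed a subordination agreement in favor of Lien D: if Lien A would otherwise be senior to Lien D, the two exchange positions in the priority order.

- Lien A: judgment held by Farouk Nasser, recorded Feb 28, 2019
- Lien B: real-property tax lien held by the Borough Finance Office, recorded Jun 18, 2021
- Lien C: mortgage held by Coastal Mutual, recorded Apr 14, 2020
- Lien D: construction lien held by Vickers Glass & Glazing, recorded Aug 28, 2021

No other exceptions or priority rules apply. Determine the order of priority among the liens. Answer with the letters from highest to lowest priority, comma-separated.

B, D, C, A

As a real-property tax lien, B is senior to every other lien.
Ordering the rest by effective date: A (Feb 28, 2019), C (Apr 14, 2020), D (Aug 28, 2021).
Because A would otherwise rank above D, the subordination swaps them.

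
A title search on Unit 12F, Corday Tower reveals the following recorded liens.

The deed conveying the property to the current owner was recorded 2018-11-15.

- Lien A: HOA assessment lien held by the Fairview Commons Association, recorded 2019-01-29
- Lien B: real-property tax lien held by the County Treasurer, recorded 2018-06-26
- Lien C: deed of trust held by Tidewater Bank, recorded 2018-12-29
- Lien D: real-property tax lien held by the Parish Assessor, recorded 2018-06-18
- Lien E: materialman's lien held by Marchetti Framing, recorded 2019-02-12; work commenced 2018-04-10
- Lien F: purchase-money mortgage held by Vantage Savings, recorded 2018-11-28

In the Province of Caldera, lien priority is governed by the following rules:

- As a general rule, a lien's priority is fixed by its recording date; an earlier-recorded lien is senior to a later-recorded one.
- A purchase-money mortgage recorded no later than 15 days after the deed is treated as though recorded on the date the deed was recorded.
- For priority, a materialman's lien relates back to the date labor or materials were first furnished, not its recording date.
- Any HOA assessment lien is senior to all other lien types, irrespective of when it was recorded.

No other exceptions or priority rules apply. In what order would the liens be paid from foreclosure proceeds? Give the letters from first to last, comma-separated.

Adjusting effective dates: E's effective date is 2018-04-10, when work began; F relates back to the deed date 2018-11-15.
As an HOA assessment lien, A is senior to every other lien.
Remaining liens by effective date: E (2018-04-10), D (2018-06-18), B (2018-06-26), F (2018-11-15), C (2018-12-29).

A, E, D, B, F, C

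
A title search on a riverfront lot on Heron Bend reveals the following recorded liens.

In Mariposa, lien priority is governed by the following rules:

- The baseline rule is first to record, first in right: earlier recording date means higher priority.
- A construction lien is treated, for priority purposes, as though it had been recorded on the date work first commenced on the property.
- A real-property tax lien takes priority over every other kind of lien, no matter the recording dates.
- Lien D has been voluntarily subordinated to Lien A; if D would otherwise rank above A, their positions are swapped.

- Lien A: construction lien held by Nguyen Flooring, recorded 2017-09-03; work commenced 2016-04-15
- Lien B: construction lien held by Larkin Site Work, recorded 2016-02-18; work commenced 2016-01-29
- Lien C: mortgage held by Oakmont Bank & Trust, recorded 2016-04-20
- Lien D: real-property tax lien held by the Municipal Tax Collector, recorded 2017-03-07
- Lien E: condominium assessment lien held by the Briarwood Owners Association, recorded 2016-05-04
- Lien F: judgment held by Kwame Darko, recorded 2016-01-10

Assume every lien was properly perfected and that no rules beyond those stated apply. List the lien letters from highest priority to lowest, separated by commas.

A, F, B, D, C, E

Adjusting effective dates: A relates back to 2016-04-15 (work commenced); B's effective date is 2016-01-29, when work began.
As a real-property tax lien, D is senior to every other lien.
The other liens, earliest effective date first: F (2016-01-10), B (2016-01-29), A (2016-04-15), C (2016-04-20), E (2016-05-04).
The subordination applies — D was senior to A — so D and A swap.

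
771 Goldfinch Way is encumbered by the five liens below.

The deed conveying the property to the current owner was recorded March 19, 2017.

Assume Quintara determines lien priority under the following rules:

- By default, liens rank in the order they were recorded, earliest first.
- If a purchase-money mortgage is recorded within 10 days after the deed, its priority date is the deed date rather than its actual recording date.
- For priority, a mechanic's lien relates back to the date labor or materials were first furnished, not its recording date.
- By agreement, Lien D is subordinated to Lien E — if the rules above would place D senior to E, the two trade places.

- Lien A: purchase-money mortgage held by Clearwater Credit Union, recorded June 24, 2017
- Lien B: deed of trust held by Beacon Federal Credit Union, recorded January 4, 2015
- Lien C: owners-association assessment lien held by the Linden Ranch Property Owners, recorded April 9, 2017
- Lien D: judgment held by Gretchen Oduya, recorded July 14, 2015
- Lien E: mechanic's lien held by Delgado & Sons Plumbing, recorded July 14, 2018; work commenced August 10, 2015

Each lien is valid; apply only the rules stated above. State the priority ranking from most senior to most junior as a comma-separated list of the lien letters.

B, E, D, C, A

Adjusting effective dates: A missed the 10-day window (97 days after the deed), so its recording date stands; E is treated as recorded August 10, 2015, the work-commencement date.
Sorted by effective date: B (January 4, 2015), D (July 14, 2015), E (August 10, 2015), C (April 9, 2017), A (June 24, 2017).
Because D would otherwise rank above E, the subordination swaps them.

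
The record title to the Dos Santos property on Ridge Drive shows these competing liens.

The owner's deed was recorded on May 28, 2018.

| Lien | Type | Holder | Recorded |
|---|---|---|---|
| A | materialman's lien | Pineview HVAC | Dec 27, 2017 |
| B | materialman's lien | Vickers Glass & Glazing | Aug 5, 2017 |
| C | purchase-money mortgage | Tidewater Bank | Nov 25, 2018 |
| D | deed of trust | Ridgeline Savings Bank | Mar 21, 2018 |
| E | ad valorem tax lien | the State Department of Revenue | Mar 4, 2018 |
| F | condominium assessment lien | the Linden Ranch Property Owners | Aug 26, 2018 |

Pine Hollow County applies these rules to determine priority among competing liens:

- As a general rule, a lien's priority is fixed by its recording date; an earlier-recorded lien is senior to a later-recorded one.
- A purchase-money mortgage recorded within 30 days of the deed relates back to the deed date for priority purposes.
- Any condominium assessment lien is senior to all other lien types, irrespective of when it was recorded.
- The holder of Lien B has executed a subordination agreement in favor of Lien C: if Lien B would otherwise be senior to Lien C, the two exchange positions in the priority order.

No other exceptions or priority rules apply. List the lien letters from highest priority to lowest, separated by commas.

Effective dates: C was recorded 181 days after the deed — beyond 30 days — so no relation-back applies.
F is a condominium assessment lien, so it outranks all other liens regardless of date.
Remaining liens by effective date: B (Aug 5, 2017), A (Dec 27, 2017), E (Mar 4, 2018), D (Mar 21, 2018), C (Nov 25, 2018).
B would otherwise be senior to C, so under the subordination agreement B and C exchange positions.

F, C, A, E, D, B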